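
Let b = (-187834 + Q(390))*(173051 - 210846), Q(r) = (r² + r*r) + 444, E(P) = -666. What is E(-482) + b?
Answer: -4414834616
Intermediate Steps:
Q(r) = 444 + 2*r² (Q(r) = (r² + r²) + 444 = 2*r² + 444 = 444 + 2*r²)
b = -4414833950 (b = (-187834 + (444 + 2*390²))*(173051 - 210846) = (-187834 + (444 + 2*152100))*(-37795) = (-187834 + (444 + 304200))*(-37795) = (-187834 + 304644)*(-37795) = 116810*(-37795) = -4414833950)
E(-482) + b = -666 - 4414833950 = -4414834616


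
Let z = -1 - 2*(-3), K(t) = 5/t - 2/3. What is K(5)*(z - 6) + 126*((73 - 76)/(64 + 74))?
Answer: -212/69 ≈ -3.0725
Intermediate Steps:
K(t) = -⅔ + 5/t (K(t) = 5/t - 2*⅓ = 5/t - ⅔ = -⅔ + 5/t)
z = 5 (z = -1 + 6 = 5)
K(5)*(z - 6) + 126*((73 - 76)/(64 + 74)) = (-⅔ + 5/5)*(5 - 6) + 126*((73 - 76)/(64 + 74)) = (-⅔ + 5*(⅕))*(-1) + 126*(-3/138) = (-⅔ + 1)*(-1) + 126*(-3*1/138) = (⅓)*(-1) + 126*(-1/46) = -⅓ - 63/23 = -212/69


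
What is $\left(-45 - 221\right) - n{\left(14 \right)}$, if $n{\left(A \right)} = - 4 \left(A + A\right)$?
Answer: $-154$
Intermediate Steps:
$n{\left(A \right)} = - 8 A$ ($n{\left(A \right)} = - 4 \cdot 2 A = - 8 A$)
$\left(-45 - 221\right) - n{\left(14 \right)} = \left(-45 - 221\right) - \left(-8\right) 14 = -266 - -112 = -266 + 112 = -154$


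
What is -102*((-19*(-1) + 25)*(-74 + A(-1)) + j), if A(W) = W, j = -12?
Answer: 337824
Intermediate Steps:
-102*((-19*(-1) + 25)*(-74 + A(-1)) + j) = -102*((-19*(-1) + 25)*(-74 - 1) - 12) = -102*((19 + 25)*(-75) - 12) = -102*(44*(-75) - 12) = -102*(-3300 - 12) = -102*(-3312) = 337824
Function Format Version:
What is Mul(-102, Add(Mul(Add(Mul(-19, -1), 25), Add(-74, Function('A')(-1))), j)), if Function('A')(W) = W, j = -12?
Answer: 337824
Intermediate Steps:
Mul(-102, Add(Mul(Add(Mul(-19, -1), 25), Add(-74, Function('A')(-1))), j)) = Mul(-102, Add(Mul(Add(Mul(-19, -1), 25), Add(-74, -1)), -12)) = Mul(-102, Add(Mul(Add(19, 25), -75), -12)) = Mul(-102, Add(Mul(44, -75), -12)) = Mul(-102, Add(-3300, -12)) = Mul(-102, -3312) = 337824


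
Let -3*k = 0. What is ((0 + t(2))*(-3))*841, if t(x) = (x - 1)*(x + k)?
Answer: -5046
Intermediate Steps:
k = 0 (k = -1/3*0 = 0)
t(x) = x*(-1 + x) (t(x) = (x - 1)*(x + 0) = (-1 + x)*x = x*(-1 + x))
((0 + t(2))*(-3))*841 = ((0 + 2*(-1 + 2))*(-3))*841 = ((0 + 2*1)*(-3))*841 = ((0 + 2)*(-3))*841 = (2*(-3))*841 = -6*841 = -5046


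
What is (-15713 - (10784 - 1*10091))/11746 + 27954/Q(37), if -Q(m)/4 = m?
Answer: -82693943/434602 ≈ -190.28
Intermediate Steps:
Q(m) = -4*m
(-15713 - (10784 - 1*10091))/11746 + 27954/Q(37) = (-15713 - (10784 - 1*10091))/11746 + 27954/((-4*37)) = (-15713 - (10784 - 10091))*(1/11746) + 27954/(-148) = (-15713 - 1*693)*(1/11746) + 27954*(-1/148) = (-15713 - 693)*(1/11746) - 13977/74 = -16406*1/11746 - 13977/74 = -8203/5873 - 13977/74 = -82693943/434602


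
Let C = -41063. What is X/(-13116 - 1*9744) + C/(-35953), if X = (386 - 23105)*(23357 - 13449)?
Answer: 674496139928/68490465 ≈ 9848.0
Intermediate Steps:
X = -225099852 (X = -22719*9908 = -225099852)
X/(-13116 - 1*9744) + C/(-35953) = -225099852/(-13116 - 1*9744) - 41063/(-35953) = -225099852/(-13116 - 9744) - 41063*(-1/35953) = -225099852/(-22860) + 41063/35953 = -225099852*(-1/22860) + 41063/35953 = 18758321/1905 + 41063/35953 = 674496139928/68490465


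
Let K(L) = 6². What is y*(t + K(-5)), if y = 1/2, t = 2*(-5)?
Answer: 13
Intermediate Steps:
t = -10
K(L) = 36
y = ½ ≈ 0.50000
y*(t + K(-5)) = (-10 + 36)/2 = (½)*26 = 13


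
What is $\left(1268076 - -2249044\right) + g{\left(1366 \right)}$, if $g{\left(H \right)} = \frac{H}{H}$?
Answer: $3517121$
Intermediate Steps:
$g{\left(H \right)} = 1$
$\left(1268076 - -2249044\right) + g{\left(1366 \right)} = \left(1268076 - -2249044\right) + 1 = \left(1268076 + 2249044\right) + 1 = 3517120 + 1 = 3517121$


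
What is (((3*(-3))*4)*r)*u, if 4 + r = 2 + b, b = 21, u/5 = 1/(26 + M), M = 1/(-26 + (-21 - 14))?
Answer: -41724/317 ≈ -131.62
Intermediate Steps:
M = -1/61 (M = 1/(-26 - 35) = 1/(-61) = -1/61 ≈ -0.016393)
u = 61/317 (u = 5/(26 - 1/61) = 5/(1585/61) = 5*(61/1585) = 61/317 ≈ 0.19243)
r = 19 (r = -4 + (2 + 21) = -4 + 23 = 19)
(((3*(-3))*4)*r)*u = (((3*(-3))*4)*19)*(61/317) = (-9*4*19)*(61/317) = -36*19*(61/317) = -684*61/317 = -41724/317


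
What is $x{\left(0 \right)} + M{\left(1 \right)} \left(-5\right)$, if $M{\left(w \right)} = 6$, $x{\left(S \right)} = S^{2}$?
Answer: $-30$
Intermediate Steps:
$x{\left(0 \right)} + M{\left(1 \right)} \left(-5\right) = 0^{2} + 6 \left(-5\right) = 0 - 30 = -30$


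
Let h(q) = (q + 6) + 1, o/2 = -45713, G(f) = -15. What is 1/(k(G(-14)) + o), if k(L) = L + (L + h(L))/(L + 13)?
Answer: -2/182859 ≈ -1.0937e-5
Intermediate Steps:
o = -91426 (o = 2*(-45713) = -91426)
h(q) = 7 + q (h(q) = (6 + q) + 1 = 7 + q)
k(L) = L + (7 + 2*L)/(13 + L) (k(L) = L + (L + (7 + L))/(L + 13) = L + (7 + 2*L)/(13 + L))
1/(k(G(-14)) + o) = 1/((7 + (-15)² + 15*(-15))/(13 - 15) - 91426) = 1/((7 + 225 - 225)/(-2) - 91426) = 1/(-½*7 - 91426) = 1/(-7/2 - 91426) = 1/(-182859/2) = -2/182859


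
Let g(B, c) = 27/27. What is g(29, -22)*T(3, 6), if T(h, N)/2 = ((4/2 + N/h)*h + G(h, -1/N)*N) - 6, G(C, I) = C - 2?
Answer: 24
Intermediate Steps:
G(C, I) = -2 + C
g(B, c) = 1 (g(B, c) = 27*(1/27) = 1)
T(h, N) = -12 + 2*N*(-2 + h) + 2*h*(2 + N/h) (T(h, N) = 2*(((4/2 + N/h)*h + (-2 + h)*N) - 6) = 2*(((4*(½) + N/h)*h + N*(-2 + h)) - 6) = 2*(((2 + N/h)*h + N*(-2 + h)) - 6) = 2*((h*(2 + N/h) + N*(-2 + h)) - 6) = 2*((N*(-2 + h) + h*(2 + N/h)) - 6) = 2*(-6 + N*(-2 + h) + h*(2 + N/h)) = -12 + 2*N*(-2 + h) + 2*h*(2 + N/h))
g(29, -22)*T(3, 6) = 1*(-12 - 2*6 + 4*3 + 2*6*3) = 1*(-12 - 12 + 12 + 36) = 1*24 = 24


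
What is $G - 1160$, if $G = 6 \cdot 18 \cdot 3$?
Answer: $-836$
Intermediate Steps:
$G = 324$ ($G = 108 \cdot 3 = 324$)
$G - 1160 = 324 - 1160 = -836$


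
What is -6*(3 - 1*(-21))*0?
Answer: 0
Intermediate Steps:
-6*(3 - 1*(-21))*0 = -6*(3 + 21)*0 = -6*24*0 = -144*0 = 0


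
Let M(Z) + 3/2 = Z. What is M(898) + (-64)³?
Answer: -522495/2 ≈ -2.6125e+5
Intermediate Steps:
M(Z) = -3/2 + Z
M(898) + (-64)³ = (-3/2 + 898) + (-64)³ = 1793/2 - 262144 = -522495/2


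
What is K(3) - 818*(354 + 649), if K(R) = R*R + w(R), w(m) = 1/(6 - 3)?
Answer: -2461334/3 ≈ -8.2045e+5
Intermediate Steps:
w(m) = ⅓ (w(m) = 1/3 = ⅓)
K(R) = ⅓ + R² (K(R) = R*R + ⅓ = R² + ⅓ = ⅓ + R²)
K(3) - 818*(354 + 649) = (⅓ + 3²) - 818*(354 + 649) = (⅓ + 9) - 818*1003 = 28/3 - 820454 = -2461334/3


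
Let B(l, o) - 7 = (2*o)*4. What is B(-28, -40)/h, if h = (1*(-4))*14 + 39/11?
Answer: 3443/577 ≈ 5.9671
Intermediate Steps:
B(l, o) = 7 + 8*o (B(l, o) = 7 + (2*o)*4 = 7 + 8*o)
h = -577/11 (h = -4*14 + 39*(1/11) = -56 + 39/11 = -577/11 ≈ -52.455)
B(-28, -40)/h = (7 + 8*(-40))/(-577/11) = (7 - 320)*(-11/577) = -313*(-11/577) = 3443/577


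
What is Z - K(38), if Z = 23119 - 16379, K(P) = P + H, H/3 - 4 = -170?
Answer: 7200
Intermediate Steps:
H = -498 (H = 12 + 3*(-170) = 12 - 510 = -498)
K(P) = -498 + P (K(P) = P - 498 = -498 + P)
Z = 6740
Z - K(38) = 6740 - (-498 + 38) = 6740 - 1*(-460) = 6740 + 460 = 7200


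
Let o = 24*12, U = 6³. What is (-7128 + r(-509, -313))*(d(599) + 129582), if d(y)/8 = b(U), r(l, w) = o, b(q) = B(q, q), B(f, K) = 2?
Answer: -886450320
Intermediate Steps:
U = 216
b(q) = 2
o = 288
r(l, w) = 288
d(y) = 16 (d(y) = 8*2 = 16)
(-7128 + r(-509, -313))*(d(599) + 129582) = (-7128 + 288)*(16 + 129582) = -6840*129598 = -886450320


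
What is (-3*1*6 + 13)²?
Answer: 25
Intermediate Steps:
(-3*1*6 + 13)² = (-3*6 + 13)² = (-18 + 13)² = (-5)² = 25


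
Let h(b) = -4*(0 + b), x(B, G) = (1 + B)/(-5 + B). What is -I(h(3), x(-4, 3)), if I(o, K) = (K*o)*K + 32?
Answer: -92/3 ≈ -30.667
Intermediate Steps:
x(B, G) = (1 + B)/(-5 + B)
h(b) = -4*b
I(o, K) = 32 + o*K**2 (I(o, K) = o*K**2 + 32 = 32 + o*K**2)
-I(h(3), x(-4, 3)) = -(32 + (-4*3)*((1 - 4)/(-5 - 4))**2) = -(32 - 12*(-3/(-9))**2) = -(32 - 12*(-1/9*(-3))**2) = -(32 - 12*(1/3)**2) = -(32 - 12*1/9) = -(32 - 4/3) = -1*92/3 = -92/3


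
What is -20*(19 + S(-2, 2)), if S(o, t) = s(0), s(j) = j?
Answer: -380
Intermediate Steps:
S(o, t) = 0
-20*(19 + S(-2, 2)) = -20*(19 + 0) = -20*19 = -380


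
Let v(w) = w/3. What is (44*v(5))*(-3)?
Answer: -220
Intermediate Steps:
v(w) = w/3 (v(w) = w*(1/3) = w/3)
(44*v(5))*(-3) = (44*((1/3)*5))*(-3) = (44*(5/3))*(-3) = (220/3)*(-3) = -220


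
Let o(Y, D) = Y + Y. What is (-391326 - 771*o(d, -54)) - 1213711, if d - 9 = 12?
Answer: -1637419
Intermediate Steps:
d = 21 (d = 9 + 12 = 21)
o(Y, D) = 2*Y
(-391326 - 771*o(d, -54)) - 1213711 = (-391326 - 1542*21) - 1213711 = (-391326 - 771*42) - 1213711 = (-391326 - 32382) - 1213711 = -423708 - 1213711 = -1637419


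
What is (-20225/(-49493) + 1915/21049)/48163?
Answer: 520495120/50175161375591 ≈ 1.0374e-5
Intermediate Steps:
(-20225/(-49493) + 1915/21049)/48163 = (-20225*(-1/49493) + 1915*(1/21049))*(1/48163) = (20225/49493 + 1915/21049)*(1/48163) = (520495120/1041778157)*(1/48163) = 520495120/50175161375591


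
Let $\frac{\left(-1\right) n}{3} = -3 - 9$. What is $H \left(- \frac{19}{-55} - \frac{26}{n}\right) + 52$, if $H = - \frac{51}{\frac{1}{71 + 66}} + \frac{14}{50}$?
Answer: $\frac{33219082}{12375} \approx 2684.4$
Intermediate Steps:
$n = 36$ ($n = - 3 \left(-3 - 9\right) = \left(-3\right) \left(-12\right) = 36$)
$H = - \frac{174668}{25}$ ($H = - \frac{51}{\frac{1}{137}} + 14 \cdot \frac{1}{50} = - 51 \frac{1}{\frac{1}{137}} + \frac{7}{25} = \left(-51\right) 137 + \frac{7}{25} = -6987 + \frac{7}{25} = - \frac{174668}{25} \approx -6986.7$)
$H \left(- \frac{19}{-55} - \frac{26}{n}\right) + 52 = - \frac{174668 \left(- \frac{19}{-55} - \frac{26}{36}\right)}{25} + 52 = - \frac{174668 \left(\left(-19\right) \left(- \frac{1}{55}\right) - \frac{13}{18}\right)}{25} + 52 = - \frac{174668 \left(\frac{19}{55} - \frac{13}{18}\right)}{25} + 52 = \left(- \frac{174668}{25}\right) \left(- \frac{373}{990}\right) + 52 = \frac{32575582}{12375} + 52 = \frac{33219082}{12375}$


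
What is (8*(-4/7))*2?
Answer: -64/7 ≈ -9.1429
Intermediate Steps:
(8*(-4/7))*2 = -32/7*2 = -64/7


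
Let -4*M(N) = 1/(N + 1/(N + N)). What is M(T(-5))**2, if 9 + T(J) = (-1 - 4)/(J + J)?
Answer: 289/338724 ≈ 0.00085320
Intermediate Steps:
T(J) = -9 - 5/(2*J) (T(J) = -9 + (-1 - 4)/(J + J) = -9 - 5*1/(2*J) = -9 - 5/(2*J))
M(N) = -1/(4*(N + 1/(2*N))) (M(N) = -1/(4*(N + 1/(N + N))) = -1/(4*(N + 1/(2*N))))
M(T(-5))**2 = (-(-9 - 5/2/(-5))/(2 + 4*(-9 - 5/2/(-5))**2))**2 = (-(-9 - 5/2*(-1/5))/(2 + 4*(-9 - 5/2*(-1/5))**2))**2 = (-(-9 + 1/2)/(2 + 4*(-9 + 1/2)**2))**2 = (-1*(-17/2)/(2 + 4*(-17/2)**2))**2 = (-1*(-17/2)/(2 + 4*(289/4)))**2 = (-1*(-17/2)/(2 + 289))**2 = (-1*(-17/2)/291)**2 = (-1*(-17/2)*1/291)**2 = (17/582)**2 = 289/338724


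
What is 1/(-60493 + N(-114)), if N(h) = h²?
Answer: -1/47497 ≈ -2.1054e-5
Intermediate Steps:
1/(-60493 + N(-114)) = 1/(-60493 + (-114)²) = 1/(-60493 + 12996) = 1/(-47497) = -1/47497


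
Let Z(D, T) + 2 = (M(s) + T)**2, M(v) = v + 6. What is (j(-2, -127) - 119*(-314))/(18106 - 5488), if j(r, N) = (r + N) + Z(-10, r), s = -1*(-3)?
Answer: 6214/2103 ≈ 2.9548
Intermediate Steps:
s = 3
M(v) = 6 + v
Z(D, T) = -2 + (9 + T)**2 (Z(D, T) = -2 + ((6 + 3) + T)**2 = -2 + (9 + T)**2)
j(r, N) = -2 + N + r + (9 + r)**2 (j(r, N) = (r + N) + (-2 + (9 + r)**2) = (N + r) + (-2 + (9 + r)**2) = -2 + N + r + (9 + r)**2)
(j(-2, -127) - 119*(-314))/(18106 - 5488) = ((-2 - 127 - 2 + (9 - 2)**2) - 119*(-314))/(18106 - 5488) = ((-2 - 127 - 2 + 7**2) + 37366)/12618 = ((-2 - 127 - 2 + 49) + 37366)*(1/12618) = (-82 + 37366)*(1/12618) = 37284*(1/12618) = 6214/2103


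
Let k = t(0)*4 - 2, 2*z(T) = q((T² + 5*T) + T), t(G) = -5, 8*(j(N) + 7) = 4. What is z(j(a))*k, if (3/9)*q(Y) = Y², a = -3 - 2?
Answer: -5577/16 ≈ -348.56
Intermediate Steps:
a = -5
j(N) = -13/2 (j(N) = -7 + (⅛)*4 = -7 + ½ = -13/2)
q(Y) = 3*Y²
z(T) = 3*(T² + 6*T)²/2 (z(T) = (3*((T² + 5*T) + T)²)/2 = (3*(T² + 6*T)²)/2 = 3*(T² + 6*T)²/2)
k = -22 (k = -5*4 - 2 = -20 - 2 = -22)
z(j(a))*k = (3*(-13/2)²*(6 - 13/2)²/2)*(-22) = ((3/2)*(169/4)*(-½)²)*(-22) = ((3/2)*(169/4)*(¼))*(-22) = (507/32)*(-22) = -5577/16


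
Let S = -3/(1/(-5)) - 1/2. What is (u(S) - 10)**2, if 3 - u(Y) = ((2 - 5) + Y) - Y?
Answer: 16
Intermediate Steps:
S = 29/2 (S = -3/(-1/5) - 1*1/2 = -3*(-5) - 1/2 = 15 - 1/2 = 29/2 ≈ 14.500)
u(Y) = 6 (u(Y) = 3 - (((2 - 5) + Y) - Y) = 3 - ((-3 + Y) - Y) = 3 - 1*(-3) = 3 + 3 = 6)
(u(S) - 10)**2 = (6 - 10)**2 = (-4)**2 = 16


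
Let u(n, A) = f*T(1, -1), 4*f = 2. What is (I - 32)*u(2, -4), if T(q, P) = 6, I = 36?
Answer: 12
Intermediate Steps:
f = ½ (f = (¼)*2 = ½ ≈ 0.50000)
u(n, A) = 3 (u(n, A) = (½)*6 = 3)
(I - 32)*u(2, -4) = (36 - 32)*3 = 4*3 = 12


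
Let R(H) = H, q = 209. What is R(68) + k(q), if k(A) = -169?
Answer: -101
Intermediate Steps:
R(68) + k(q) = 68 - 169 = -101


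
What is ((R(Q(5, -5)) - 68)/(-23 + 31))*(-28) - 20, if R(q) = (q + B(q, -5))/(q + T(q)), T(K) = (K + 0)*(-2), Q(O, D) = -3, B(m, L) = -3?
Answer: 225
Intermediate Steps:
T(K) = -2*K (T(K) = K*(-2) = -2*K)
R(q) = -(-3 + q)/q (R(q) = (q - 3)/(q - 2*q) = (-3 + q)/((-q)) = (-3 + q)*(-1/q) = -(-3 + q)/q)
((R(Q(5, -5)) - 68)/(-23 + 31))*(-28) - 20 = (((3 - 1*(-3))/(-3) - 68)/(-23 + 31))*(-28) - 20 = ((-(3 + 3)/3 - 68)/8)*(-28) - 20 = ((-⅓*6 - 68)*(⅛))*(-28) - 20 = ((-2 - 68)*(⅛))*(-28) - 20 = -70*⅛*(-28) - 20 = -35/4*(-28) - 20 = 245 - 20 = 225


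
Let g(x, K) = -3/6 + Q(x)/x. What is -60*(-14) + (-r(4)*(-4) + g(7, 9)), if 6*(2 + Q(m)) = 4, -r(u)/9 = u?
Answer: 29203/42 ≈ 695.31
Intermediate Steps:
r(u) = -9*u
Q(m) = -4/3 (Q(m) = -2 + (⅙)*4 = -2 + ⅔ = -4/3)
g(x, K) = -½ - 4/(3*x) (g(x, K) = -3/6 - 4/(3*x) = -3*⅙ - 4/(3*x) = -½ - 4/(3*x))
-60*(-14) + (-r(4)*(-4) + g(7, 9)) = -60*(-14) + (-(-9)*4*(-4) + (⅙)*(-8 - 3*7)/7) = 840 + (-1*(-36)*(-4) + (⅙)*(⅐)*(-8 - 21)) = 840 + (36*(-4) + (⅙)*(⅐)*(-29)) = 840 + (-144 - 29/42) = 840 - 6077/42 = 29203/42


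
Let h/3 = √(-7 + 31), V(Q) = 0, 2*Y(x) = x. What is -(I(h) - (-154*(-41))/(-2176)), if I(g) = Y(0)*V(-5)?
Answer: -3157/1088 ≈ -2.9017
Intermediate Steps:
Y(x) = x/2
h = 6*√6 (h = 3*√(-7 + 31) = 3*√24 = 3*(2*√6) = 6*√6 ≈ 14.697)
I(g) = 0 (I(g) = ((½)*0)*0 = 0*0 = 0)
-(I(h) - (-154*(-41))/(-2176)) = -(0 - (-154*(-41))/(-2176)) = -(0 - 6314*(-1)/2176) = -(0 - 1*(-3157/1088)) = -(0 + 3157/1088) = -1*3157/1088 = -3157/1088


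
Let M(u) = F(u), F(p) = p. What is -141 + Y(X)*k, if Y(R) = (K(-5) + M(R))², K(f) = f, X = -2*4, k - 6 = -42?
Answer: -6225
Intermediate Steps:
k = -36 (k = 6 - 42 = -36)
X = -8
M(u) = u
Y(R) = (-5 + R)²
-141 + Y(X)*k = -141 + (-5 - 8)²*(-36) = -141 + (-13)²*(-36) = -141 + 169*(-36) = -141 - 6084 = -6225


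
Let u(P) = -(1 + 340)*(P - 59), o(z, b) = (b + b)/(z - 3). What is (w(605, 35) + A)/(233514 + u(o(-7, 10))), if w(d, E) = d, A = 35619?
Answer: 36224/254315 ≈ 0.14244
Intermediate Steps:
o(z, b) = 2*b/(-3 + z) (o(z, b) = (2*b)/(-3 + z) = 2*b/(-3 + z))
u(P) = 20119 - 341*P (u(P) = -341*(-59 + P) = -(-20119 + 341*P) = 20119 - 341*P)
(w(605, 35) + A)/(233514 + u(o(-7, 10))) = (605 + 35619)/(233514 + (20119 - 682*10/(-3 - 7))) = 36224/(233514 + (20119 - 682*10/(-10))) = 36224/(233514 + (20119 - 682*10*(-1)/10)) = 36224/(233514 + (20119 - 341*(-2))) = 36224/(233514 + (20119 + 682)) = 36224/(233514 + 20801) = 36224/254315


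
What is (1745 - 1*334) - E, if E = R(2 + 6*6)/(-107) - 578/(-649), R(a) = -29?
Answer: 97903406/69443 ≈ 1409.8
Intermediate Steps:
E = 80667/69443 (E = -29/(-107) - 578/(-649) = -29*(-1/107) - 578*(-1/649) = 29/107 + 578/649 = 80667/69443 ≈ 1.1616)
(1745 - 1*334) - E = (1745 - 1*334) - 1*80667/69443 = (1745 - 334) - 80667/69443 = 1411 - 80667/69443 = 97903406/69443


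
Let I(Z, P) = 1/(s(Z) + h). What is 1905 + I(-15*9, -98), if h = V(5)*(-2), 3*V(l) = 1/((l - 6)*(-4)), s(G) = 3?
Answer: 32391/17 ≈ 1905.4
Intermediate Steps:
V(l) = -1/(12*(-6 + l)) (V(l) = (1/((l - 6)*(-4)))/3 = (-¼/(-6 + l))/3 = (-1/(4*(-6 + l)))/3 = -1/(12*(-6 + l)))
h = -⅙ (h = -1/(-72 + 12*5)*(-2) = -1/(-72 + 60)*(-2) = -1/(-12)*(-2) = -1*(-1/12)*(-2) = (1/12)*(-2) = -⅙ ≈ -0.16667)
I(Z, P) = 6/17 (I(Z, P) = 1/(3 - ⅙) = 1/(17/6) = 6/17)
1905 + I(-15*9, -98) = 1905 + 6/17 = 32391/17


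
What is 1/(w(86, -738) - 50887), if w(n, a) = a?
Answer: -1/51625 ≈ -1.9370e-5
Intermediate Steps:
1/(w(86, -738) - 50887) = 1/(-738 - 50887) = 1/(-51625) = -1/51625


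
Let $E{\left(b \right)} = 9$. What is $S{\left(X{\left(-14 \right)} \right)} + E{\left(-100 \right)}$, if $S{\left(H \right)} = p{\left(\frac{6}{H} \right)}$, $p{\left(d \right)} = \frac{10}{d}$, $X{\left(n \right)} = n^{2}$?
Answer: $\frac{1007}{3} \approx 335.67$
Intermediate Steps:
$S{\left(H \right)} = \frac{5 H}{3}$ ($S{\left(H \right)} = \frac{10}{6 \frac{1}{H}} = 10 \frac{H}{6} = \frac{5 H}{3}$)
$S{\left(X{\left(-14 \right)} \right)} + E{\left(-100 \right)} = \frac{5 \left(-14\right)^{2}}{3} + 9 = \frac{5}{3} \cdot 196 + 9 = \frac{980}{3} + 9 = \frac{1007}{3}$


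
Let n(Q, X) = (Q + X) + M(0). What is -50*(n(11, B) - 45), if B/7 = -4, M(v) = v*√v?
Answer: 3100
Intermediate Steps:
M(v) = v^(3/2)
B = -28 (B = 7*(-4) = -28)
n(Q, X) = Q + X (n(Q, X) = (Q + X) + 0^(3/2) = (Q + X) + 0 = Q + X)
-50*(n(11, B) - 45) = -50*((11 - 28) - 45) = -50*(-17 - 45) = -50*(-62) = 3100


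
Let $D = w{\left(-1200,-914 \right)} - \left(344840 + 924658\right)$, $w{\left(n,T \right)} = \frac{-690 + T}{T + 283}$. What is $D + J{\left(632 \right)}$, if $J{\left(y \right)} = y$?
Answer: $- \frac{800652842}{631} \approx -1.2689 \cdot 10^{6}$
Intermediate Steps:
$w{\left(n,T \right)} = \frac{-690 + T}{283 + T}$
$D = - \frac{801051634}{631}$ ($D = \frac{-690 - 914}{283 - 914} - \left(344840 + 924658\right) = \frac{1}{-631} \left(-1604\right) - 1269498 = \left(- \frac{1}{631}\right) \left(-1604\right) - 1269498 = \frac{1604}{631} - 1269498 = - \frac{801051634}{631} \approx -1.2695 \cdot 10^{6}$)
$D + J{\left(632 \right)} = - \frac{801051634}{631} + 632 = - \frac{800652842}{631}$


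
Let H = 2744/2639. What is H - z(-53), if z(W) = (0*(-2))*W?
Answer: 392/377 ≈ 1.0398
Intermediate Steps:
z(W) = 0 (z(W) = 0*W = 0)
H = 392/377 (H = 2744*(1/2639) = 392/377 ≈ 1.0398)
H - z(-53) = 392/377 - 1*0 = 392/377 + 0 = 392/377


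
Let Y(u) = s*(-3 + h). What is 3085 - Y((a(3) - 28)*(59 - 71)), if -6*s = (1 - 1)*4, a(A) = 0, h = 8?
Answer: 3085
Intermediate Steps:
s = 0 (s = -(1 - 1)*4/6 = -0*4 = -⅙*0 = 0)
Y(u) = 0 (Y(u) = 0*(-3 + 8) = 0*5 = 0)
3085 - Y((a(3) - 28)*(59 - 71)) = 3085 - 1*0 = 3085 + 0 = 3085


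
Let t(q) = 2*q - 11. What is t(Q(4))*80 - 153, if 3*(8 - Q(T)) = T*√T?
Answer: -539/3 ≈ -179.67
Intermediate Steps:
Q(T) = 8 - T^(3/2)/3 (Q(T) = 8 - T*√T/3 = 8 - T^(3/2)/3)
t(q) = -11 + 2*q
t(Q(4))*80 - 153 = (-11 + 2*(8 - 4^(3/2)/3))*80 - 153 = (-11 + 2*(8 - ⅓*8))*80 - 153 = (-11 + 2*(8 - 8/3))*80 - 153 = (-11 + 2*(16/3))*80 - 153 = (-11 + 32/3)*80 - 153 = -⅓*80 - 153 = -80/3 - 153 = -539/3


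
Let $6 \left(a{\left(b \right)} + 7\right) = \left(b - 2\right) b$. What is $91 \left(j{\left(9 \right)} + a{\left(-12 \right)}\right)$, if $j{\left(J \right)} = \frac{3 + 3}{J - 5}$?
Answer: $\frac{4095}{2} \approx 2047.5$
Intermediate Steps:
$j{\left(J \right)} = \frac{6}{-5 + J}$
$a{\left(b \right)} = -7 + \frac{b \left(-2 + b\right)}{6}$ ($a{\left(b \right)} = -7 + \frac{\left(b - 2\right) b}{6} = -7 + \frac{\left(-2 + b\right) b}{6} = -7 + \frac{b \left(-2 + b\right)}{6}$)
$91 \left(j{\left(9 \right)} + a{\left(-12 \right)}\right) = 91 \left(\frac{6}{-5 + 9} - \left(3 - 24\right)\right) = 91 \left(\frac{6}{4} + \left(-7 + 4 + \frac{1}{6} \cdot 144\right)\right) = 91 \left(6 \cdot \frac{1}{4} + \left(-7 + 4 + 24\right)\right) = 91 \left(\frac{3}{2} + 21\right) = 91 \cdot \frac{45}{2} = \frac{4095}{2}$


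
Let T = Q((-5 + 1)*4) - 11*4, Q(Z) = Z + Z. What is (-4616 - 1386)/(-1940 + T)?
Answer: 3001/1008 ≈ 2.9772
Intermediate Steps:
Q(Z) = 2*Z
T = -76 (T = 2*((-5 + 1)*4) - 11*4 = 2*(-4*4) - 44 = 2*(-16) - 44 = -32 - 44 = -76)
(-4616 - 1386)/(-1940 + T) = (-4616 - 1386)/(-1940 - 76) = -6002/(-2016) = -6002*(-1/2016) = 3001/1008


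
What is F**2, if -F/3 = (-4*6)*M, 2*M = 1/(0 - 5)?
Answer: 1296/25 ≈ 51.840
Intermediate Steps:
M = -1/10 (M = 1/(2*(0 - 5)) = (1/2)/(-5) = (1/2)*(-1/5) = -1/10 ≈ -0.10000)
F = -36/5 (F = -3*(-4*6)*(-1)/10 = -(-72)*(-1)/10 = -3*12/5 = -36/5 ≈ -7.2000)
F**2 = (-36/5)**2 = 1296/25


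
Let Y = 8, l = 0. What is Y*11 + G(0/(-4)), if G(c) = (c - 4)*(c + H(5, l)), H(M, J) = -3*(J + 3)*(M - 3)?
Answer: 160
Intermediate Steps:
H(M, J) = -3*(-3 + M)*(3 + J) (H(M, J) = -3*(3 + J)*(-3 + M) = -3*(-3 + M)*(3 + J))
G(c) = (-18 + c)*(-4 + c) (G(c) = (c - 4)*(c + (27 - 9*5 + 9*0 - 3*0*5)) = (-4 + c)*(c + (27 - 45 + 0 + 0)) = (-4 + c)*(c - 18) = (-4 + c)*(-18 + c) = (-18 + c)*(-4 + c))
Y*11 + G(0/(-4)) = 8*11 + (72 + (0/(-4))² - 0/(-4)) = 88 + (72 + (0*(-¼))² - 0*(-1)/4) = 88 + (72 + 0² - 22*0) = 88 + (72 + 0 + 0) = 88 + 72 = 160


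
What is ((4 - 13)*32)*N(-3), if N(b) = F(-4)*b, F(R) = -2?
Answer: -1728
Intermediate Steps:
N(b) = -2*b
((4 - 13)*32)*N(-3) = ((4 - 13)*32)*(-2*(-3)) = -9*32*6 = -288*6 = -1728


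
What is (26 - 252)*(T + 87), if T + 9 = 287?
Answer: -82490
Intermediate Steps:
T = 278 (T = -9 + 287 = 278)
(26 - 252)*(T + 87) = (26 - 252)*(278 + 87) = -226*365 = -82490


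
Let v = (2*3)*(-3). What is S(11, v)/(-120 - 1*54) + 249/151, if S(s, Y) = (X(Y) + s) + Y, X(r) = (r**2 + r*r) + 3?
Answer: -26959/13137 ≈ -2.0521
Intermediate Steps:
X(r) = 3 + 2*r**2 (X(r) = (r**2 + r**2) + 3 = 2*r**2 + 3 = 3 + 2*r**2)
v = -18 (v = 6*(-3) = -18)
S(s, Y) = 3 + Y + s + 2*Y**2 (S(s, Y) = ((3 + 2*Y**2) + s) + Y = (3 + s + 2*Y**2) + Y = 3 + Y + s + 2*Y**2)
S(11, v)/(-120 - 1*54) + 249/151 = (3 - 18 + 11 + 2*(-18)**2)/(-120 - 1*54) + 249/151 = (3 - 18 + 11 + 2*324)/(-120 - 54) + 249*(1/151) = (3 - 18 + 11 + 648)/(-174) + 249/151 = 644*(-1/174) + 249/151 = -322/87 + 249/151 = -26959/13137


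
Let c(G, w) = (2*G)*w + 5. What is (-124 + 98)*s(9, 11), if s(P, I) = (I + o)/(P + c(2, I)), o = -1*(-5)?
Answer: -208/29 ≈ -7.1724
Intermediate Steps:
o = 5
c(G, w) = 5 + 2*G*w (c(G, w) = 2*G*w + 5 = 5 + 2*G*w)
s(P, I) = (5 + I)/(5 + P + 4*I) (s(P, I) = (I + 5)/(P + (5 + 2*2*I)) = (5 + I)/(P + (5 + 4*I)) = (5 + I)/(5 + P + 4*I))
(-124 + 98)*s(9, 11) = (-124 + 98)*((5 + 11)/(5 + 9 + 4*11)) = -26*16/(5 + 9 + 44) = -26*16/58 = -13*16/29 = -26*8/29 = -208/29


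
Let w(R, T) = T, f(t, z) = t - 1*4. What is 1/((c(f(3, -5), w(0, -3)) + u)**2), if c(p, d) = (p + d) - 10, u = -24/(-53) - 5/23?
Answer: 1485961/281534841 ≈ 0.0052781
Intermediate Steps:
f(t, z) = -4 + t (f(t, z) = t - 4 = -4 + t)
u = 287/1219 (u = -24*(-1/53) - 5*1/23 = 24/53 - 5/23 = 287/1219 ≈ 0.23544)
c(p, d) = -10 + d + p (c(p, d) = (d + p) - 10 = -10 + d + p)
1/((c(f(3, -5), w(0, -3)) + u)**2) = 1/(((-10 - 3 + (-4 + 3)) + 287/1219)**2) = 1/(((-10 - 3 - 1) + 287/1219)**2) = 1/((-14 + 287/1219)**2) = 1/((-16779/1219)**2) = 1/(281534841/1485961) = 1485961/281534841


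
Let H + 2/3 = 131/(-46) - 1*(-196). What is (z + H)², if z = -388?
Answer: 727974361/19044 ≈ 38226.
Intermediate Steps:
H = 26563/138 (H = -⅔ + (131/(-46) - 1*(-196)) = -⅔ + (131*(-1/46) + 196) = -⅔ + (-131/46 + 196) = -⅔ + 8885/46 = 26563/138 ≈ 192.49)
(z + H)² = (-388 + 26563/138)² = (-26981/138)² = 727974361/19044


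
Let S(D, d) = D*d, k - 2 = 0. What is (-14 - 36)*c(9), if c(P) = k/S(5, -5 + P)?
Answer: -5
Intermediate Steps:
k = 2 (k = 2 + 0 = 2)
c(P) = 2/(-25 + 5*P) (c(P) = 2/((5*(-5 + P))) = 2/(-25 + 5*P))
(-14 - 36)*c(9) = (-14 - 36)*(2/(5*(-5 + 9))) = -20/4 = -50*⅒ = -5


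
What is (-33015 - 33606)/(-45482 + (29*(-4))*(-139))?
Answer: 22207/9786 ≈ 2.2693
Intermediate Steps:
(-33015 - 33606)/(-45482 + (29*(-4))*(-139)) = -66621/(-45482 - 116*(-139)) = -66621/(-45482 + 16124) = -66621/(-29358) = -66621*(-1/29358) = 22207/9786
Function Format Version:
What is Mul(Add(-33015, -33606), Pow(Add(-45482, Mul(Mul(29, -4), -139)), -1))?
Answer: Rational(22207, 9786) ≈ 2.2693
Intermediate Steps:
Mul(Add(-33015, -33606), Pow(Add(-45482, Mul(Mul(29, -4), -139)), -1)) = Mul(-66621, Pow(Add(-45482, Mul(-116, -139)), -1)) = Mul(-66621, Pow(Add(-45482, 16124), -1)) = Mul(-66621, Pow(-29358, -1)) = Mul(-66621, Rational(-1, 29358)) = Rational(22207, 9786)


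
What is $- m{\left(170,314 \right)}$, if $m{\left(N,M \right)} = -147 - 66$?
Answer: $213$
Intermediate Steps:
$m{\left(N,M \right)} = -213$ ($m{\left(N,M \right)} = -147 - 66 = -213$)
$- m{\left(170,314 \right)} = \left(-1\right) \left(-213\right) = 213$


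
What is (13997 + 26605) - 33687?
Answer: 6915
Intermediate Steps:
(13997 + 26605) - 33687 = 40602 - 33687 = 6915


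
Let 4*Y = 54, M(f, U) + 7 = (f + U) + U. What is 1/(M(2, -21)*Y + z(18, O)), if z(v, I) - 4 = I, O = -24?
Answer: -2/1309 ≈ -0.0015279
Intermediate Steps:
z(v, I) = 4 + I
M(f, U) = -7 + f + 2*U (M(f, U) = -7 + ((f + U) + U) = -7 + ((U + f) + U) = -7 + (f + 2*U) = -7 + f + 2*U)
Y = 27/2 (Y = (1/4)*54 = 27/2 ≈ 13.500)
1/(M(2, -21)*Y + z(18, O)) = 1/((-7 + 2 + 2*(-21))*(27/2) + (4 - 24)) = 1/((-7 + 2 - 42)*(27/2) - 20) = 1/(-47*27/2 - 20) = 1/(-1269/2 - 20) = 1/(-1309/2) = -2/1309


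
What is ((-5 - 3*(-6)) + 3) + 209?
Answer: 225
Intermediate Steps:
((-5 - 3*(-6)) + 3) + 209 = ((-5 + 18) + 3) + 209 = (13 + 3) + 209 = 16 + 209 = 225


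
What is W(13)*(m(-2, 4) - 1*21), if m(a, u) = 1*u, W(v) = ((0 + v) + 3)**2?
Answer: -4352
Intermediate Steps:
W(v) = (3 + v)**2 (W(v) = (v + 3)**2 = (3 + v)**2)
m(a, u) = u
W(13)*(m(-2, 4) - 1*21) = (3 + 13)**2*(4 - 1*21) = 16**2*(4 - 21) = 256*(-17) = -4352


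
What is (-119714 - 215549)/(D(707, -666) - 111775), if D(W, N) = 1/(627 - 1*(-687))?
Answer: 440535582/146872349 ≈ 2.9994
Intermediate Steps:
D(W, N) = 1/1314 (D(W, N) = 1/(627 + 687) = 1/1314)
(-119714 - 215549)/(D(707, -666) - 111775) = (-119714 - 215549)/(1/1314 - 111775) = -335263/(-146872349/1314) = -335263*(-1314/146872349) = 440535582/146872349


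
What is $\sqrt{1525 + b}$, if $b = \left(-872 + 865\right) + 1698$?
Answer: $4 \sqrt{201} \approx 56.71$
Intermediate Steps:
$b = 1691$ ($b = -7 + 1698 = 1691$)
$\sqrt{1525 + b} = \sqrt{1525 + 1691} = \sqrt{3216} = 4 \sqrt{201}$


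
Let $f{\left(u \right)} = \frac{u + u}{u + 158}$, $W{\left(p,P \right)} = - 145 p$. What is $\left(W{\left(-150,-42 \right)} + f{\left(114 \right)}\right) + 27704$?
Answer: $\frac{3362929}{68} \approx 49455.0$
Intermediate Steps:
$f{\left(u \right)} = \frac{2 u}{158 + u}$
$\left(W{\left(-150,-42 \right)} + f{\left(114 \right)}\right) + 27704 = \left(\left(-145\right) \left(-150\right) + 2 \cdot 114 \frac{1}{158 + 114}\right) + 27704 = \left(21750 + 2 \cdot 114 \cdot \frac{1}{272}\right) + 27704 = \left(21750 + \frac{57}{68}\right) + 27704 = \frac{1479057}{68} + 27704 = \frac{3362929}{68}$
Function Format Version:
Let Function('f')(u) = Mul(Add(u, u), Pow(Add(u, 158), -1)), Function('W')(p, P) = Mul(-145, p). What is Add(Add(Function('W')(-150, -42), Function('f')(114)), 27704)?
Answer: Rational(3362929, 68) ≈ 49455.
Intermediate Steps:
Function('f')(u) = Mul(2, u, Pow(Add(158, u), -1)) (Function('f')(u) = Mul(Mul(2, u), Pow(Add(158, u), -1)) = Mul(2, u, Pow(Add(158, u), -1)))
Add(Add(Function('W')(-150, -42), Function('f')(114)), 27704) = Add(Add(Mul(-145, -150), Mul(2, 114, Pow(Add(158, 114), -1))), 27704) = Add(Add(21750, Mul(2, 114, Pow(272, -1))), 27704) = Add(Add(21750, Mul(2, 114, Rational(1, 272))), 27704) = Add(Add(21750, Rational(57, 68)), 27704) = Add(Rational(1479057, 68), 27704) = Rational(3362929, 68)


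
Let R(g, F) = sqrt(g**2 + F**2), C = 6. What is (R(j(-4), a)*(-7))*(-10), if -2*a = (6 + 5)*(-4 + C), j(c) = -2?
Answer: 350*sqrt(5) ≈ 782.62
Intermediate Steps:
a = -11 (a = -(6 + 5)*(-4 + 6)/2 = -11*2/2 = -1/2*22 = -11)
R(g, F) = sqrt(F**2 + g**2)
(R(j(-4), a)*(-7))*(-10) = (sqrt((-11)**2 + (-2)**2)*(-7))*(-10) = (sqrt(121 + 4)*(-7))*(-10) = (sqrt(125)*(-7))*(-10) = ((5*sqrt(5))*(-7))*(-10) = -35*sqrt(5)*(-10) = 350*sqrt(5)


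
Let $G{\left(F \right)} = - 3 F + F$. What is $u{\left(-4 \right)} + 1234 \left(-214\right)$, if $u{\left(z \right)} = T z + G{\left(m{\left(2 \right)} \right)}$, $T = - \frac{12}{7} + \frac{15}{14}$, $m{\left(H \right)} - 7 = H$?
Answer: $- \frac{1848640}{7} \approx -2.6409 \cdot 10^{5}$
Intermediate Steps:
$m{\left(H \right)} = 7 + H$
$T = - \frac{9}{14}$ ($T = \left(-12\right) \frac{1}{7} + 15 \cdot \frac{1}{14} = - \frac{12}{7} + \frac{15}{14} = - \frac{9}{14} \approx -0.64286$)
$G{\left(F \right)} = - 2 F$
$u{\left(z \right)} = -18 - \frac{9 z}{14}$ ($u{\left(z \right)} = - \frac{9 z}{14} - 2 \left(7 + 2\right) = - \frac{9 z}{14} - 18 = -18 - \frac{9 z}{14}$)
$u{\left(-4 \right)} + 1234 \left(-214\right) = \left(-18 - - \frac{18}{7}\right) + 1234 \left(-214\right) = \left(-18 + \frac{18}{7}\right) - 264076 = - \frac{108}{7} - 264076 = - \frac{1848640}{7}$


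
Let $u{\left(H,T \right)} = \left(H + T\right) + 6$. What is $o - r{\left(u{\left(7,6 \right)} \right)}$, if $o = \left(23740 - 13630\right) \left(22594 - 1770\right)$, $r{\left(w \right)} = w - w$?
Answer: $210530640$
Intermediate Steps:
$u{\left(H,T \right)} = 6 + H + T$
$r{\left(w \right)} = 0$
$o = 210530640$ ($o = 10110 \cdot 20824 = 210530640$)
$o - r{\left(u{\left(7,6 \right)} \right)} = 210530640 - 0 = 210530640 + 0 = 210530640$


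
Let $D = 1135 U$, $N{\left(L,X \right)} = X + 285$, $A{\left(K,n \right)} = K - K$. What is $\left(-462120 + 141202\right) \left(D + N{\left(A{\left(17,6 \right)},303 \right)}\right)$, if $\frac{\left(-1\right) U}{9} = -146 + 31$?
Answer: $-377179097334$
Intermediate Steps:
$U = 1035$ ($U = - 9 \left(-146 + 31\right) = \left(-9\right) \left(-115\right) = 1035$)
$A{\left(K,n \right)} = 0$
$N{\left(L,X \right)} = 285 + X$
$D = 1174725$ ($D = 1135 \cdot 1035 = 1174725$)
$\left(-462120 + 141202\right) \left(D + N{\left(A{\left(17,6 \right)},303 \right)}\right) = \left(-462120 + 141202\right) \left(1174725 + \left(285 + 303\right)\right) = - 320918 \left(1174725 + 588\right) = \left(-320918\right) 1175313 = -377179097334$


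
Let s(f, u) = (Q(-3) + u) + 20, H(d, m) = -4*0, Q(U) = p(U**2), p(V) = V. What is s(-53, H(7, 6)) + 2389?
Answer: 2418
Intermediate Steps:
Q(U) = U**2
H(d, m) = 0
s(f, u) = 29 + u (s(f, u) = ((-3)**2 + u) + 20 = (9 + u) + 20 = 29 + u)
s(-53, H(7, 6)) + 2389 = (29 + 0) + 2389 = 29 + 2389 = 2418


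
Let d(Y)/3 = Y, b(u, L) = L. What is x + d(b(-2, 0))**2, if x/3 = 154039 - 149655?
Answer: 13152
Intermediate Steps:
x = 13152 (x = 3*(154039 - 149655) = 3*4384 = 13152)
d(Y) = 3*Y
x + d(b(-2, 0))**2 = 13152 + (3*0)**2 = 13152 + 0**2 = 13152 + 0 = 13152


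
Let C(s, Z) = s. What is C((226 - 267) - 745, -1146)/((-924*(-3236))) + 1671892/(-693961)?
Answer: -833268255739/345831300584 ≈ -2.4095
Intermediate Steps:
C((226 - 267) - 745, -1146)/((-924*(-3236))) + 1671892/(-693961) = ((226 - 267) - 745)/((-924*(-3236))) + 1671892/(-693961) = (-41 - 745)/2990064 + 1671892*(-1/693961) = -786*1/2990064 - 1671892/693961 = -131/498344 - 1671892/693961 = -833268255739/345831300584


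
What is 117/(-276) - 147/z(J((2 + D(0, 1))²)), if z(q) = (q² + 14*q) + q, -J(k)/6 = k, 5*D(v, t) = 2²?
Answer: -76853/147384 ≈ -0.52145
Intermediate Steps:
D(v, t) = ⅘ (D(v, t) = (⅕)*2² = (⅕)*4 = ⅘)
J(k) = -6*k
z(q) = q² + 15*q
117/(-276) - 147/z(J((2 + D(0, 1))²)) = 117/(-276) - 147*(-1/(6*(2 + ⅘)²*(15 - 6*(2 + ⅘)²))) = 117*(-1/276) - 147*(-25/(1176*(15 - 6*(14/5)²))) = -39/92 - 147*(-25/(1176*(15 - 6*196/25))) = -39/92 - 147*(-25/(1176*(15 - 1176/25))) = -39/92 - 147/((-1176/25*(-801/25))) = -39/92 - 147/941976/625 = -39/92 - 147*625/941976 = -39/92 - 625/6408 = -76853/147384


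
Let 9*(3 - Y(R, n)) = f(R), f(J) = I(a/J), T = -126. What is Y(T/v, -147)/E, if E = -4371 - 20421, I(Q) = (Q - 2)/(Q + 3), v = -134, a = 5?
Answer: -13939/116919072 ≈ -0.00011922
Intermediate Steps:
I(Q) = (-2 + Q)/(3 + Q)
f(J) = (-2 + 5/J)/(3 + 5/J)
Y(R, n) = 3 - (5 - 2*R)/(9*(5 + 3*R))
E = -24792
Y(T/v, -147)/E = ((130 + 83*(-126/(-134)))/(9*(5 + 3*(-126/(-134)))))/(-24792) = ((130 + 83*(-126*(-1/134)))/(9*(5 + 3*(-126*(-1/134)))))*(-1/24792) = ((130 + 83*(63/67))/(9*(5 + 3*(63/67))))*(-1/24792) = ((130 + 5229/67)/(9*(5 + 189/67)))*(-1/24792) = ((⅑)*(13939/67)/(524/67))*(-1/24792) = ((⅑)*(67/524)*(13939/67))*(-1/24792) = (13939/4716)*(-1/24792) = -13939/116919072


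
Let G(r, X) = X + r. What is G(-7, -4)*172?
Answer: -1892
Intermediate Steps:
G(-7, -4)*172 = (-4 - 7)*172 = -11*172 = -1892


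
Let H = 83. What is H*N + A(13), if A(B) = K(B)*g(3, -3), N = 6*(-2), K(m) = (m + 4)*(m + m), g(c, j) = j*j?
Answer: 2982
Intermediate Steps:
g(c, j) = j²
K(m) = 2*m*(4 + m) (K(m) = (4 + m)*(2*m) = 2*m*(4 + m))
N = -12
A(B) = 18*B*(4 + B) (A(B) = (2*B*(4 + B))*(-3)² = (2*B*(4 + B))*9 = 18*B*(4 + B))
H*N + A(13) = 83*(-12) + 18*13*(4 + 13) = -996 + 18*13*17 = -996 + 3978 = 2982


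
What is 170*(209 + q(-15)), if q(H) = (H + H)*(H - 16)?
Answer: 193630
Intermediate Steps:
q(H) = 2*H*(-16 + H) (q(H) = (2*H)*(-16 + H) = 2*H*(-16 + H))
170*(209 + q(-15)) = 170*(209 + 2*(-15)*(-16 - 15)) = 170*(209 + 2*(-15)*(-31)) = 170*(209 + 930) = 170*1139 = 193630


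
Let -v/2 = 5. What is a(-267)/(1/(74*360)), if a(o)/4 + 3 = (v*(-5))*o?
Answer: -1422895680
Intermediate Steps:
v = -10 (v = -2*5 = -10)
a(o) = -12 + 200*o (a(o) = -12 + 4*((-10*(-5))*o) = -12 + 4*(50*o) = -12 + 200*o)
a(-267)/(1/(74*360)) = (-12 + 200*(-267))/(1/(74*360)) = (-12 - 53400)/(1/26640) = -53412/1/26640 = -53412*26640 = -1422895680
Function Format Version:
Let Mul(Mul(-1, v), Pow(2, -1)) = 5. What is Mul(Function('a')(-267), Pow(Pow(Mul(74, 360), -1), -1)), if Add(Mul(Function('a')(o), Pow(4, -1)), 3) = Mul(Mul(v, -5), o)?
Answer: -1422895680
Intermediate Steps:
v = -10 (v = Mul(-2, 5) = -10)
Function('a')(o) = Add(-12, Mul(200, o)) (Function('a')(o) = Add(-12, Mul(4, Mul(Mul(-10, -5), o))) = Add(-12, Mul(4, Mul(50, o))) = Add(-12, Mul(200, o)))
Mul(Function('a')(-267), Pow(Pow(Mul(74, 360), -1), -1)) = Mul(Add(-12, Mul(200, -267)), Pow(Pow(Mul(74, 360), -1), -1)) = Mul(Add(-12, -53400), Pow(Pow(26640, -1), -1)) = Mul(-53412, Pow(Rational(1, 26640), -1)) = Mul(-53412, 26640) = -1422895680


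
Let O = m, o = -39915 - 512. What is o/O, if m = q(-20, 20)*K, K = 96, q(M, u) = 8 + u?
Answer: -40427/2688 ≈ -15.040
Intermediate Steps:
o = -40427
m = 2688 (m = (8 + 20)*96 = 28*96 = 2688)
O = 2688
o/O = -40427/2688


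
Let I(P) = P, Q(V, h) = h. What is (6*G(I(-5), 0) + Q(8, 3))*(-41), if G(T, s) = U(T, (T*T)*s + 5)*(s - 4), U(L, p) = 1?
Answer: 861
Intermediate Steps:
G(T, s) = -4 + s (G(T, s) = 1*(s - 4) = 1*(-4 + s) = -4 + s)
(6*G(I(-5), 0) + Q(8, 3))*(-41) = (6*(-4 + 0) + 3)*(-41) = (6*(-4) + 3)*(-41) = (-24 + 3)*(-41) = -21*(-41) = 861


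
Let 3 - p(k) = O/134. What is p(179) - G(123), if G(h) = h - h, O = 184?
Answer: 109/67 ≈ 1.6269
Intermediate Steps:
p(k) = 109/67 (p(k) = 3 - 184/134 = 3 - 1*92/67 = 3 - 92/67 = 109/67)
G(h) = 0
p(179) - G(123) = 109/67 - 1*0 = 109/67 + 0 = 109/67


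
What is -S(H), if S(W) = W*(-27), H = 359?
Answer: 9693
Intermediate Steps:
S(W) = -27*W
-S(H) = -(-27)*359 = -1*(-9693) = 9693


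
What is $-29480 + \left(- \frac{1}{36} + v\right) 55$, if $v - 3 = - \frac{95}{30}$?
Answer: $- \frac{1061665}{36} \approx -29491.0$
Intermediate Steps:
$v = - \frac{1}{6}$ ($v = 3 - \frac{95}{30} = 3 - \frac{19}{6} = - \frac{1}{6} \approx -0.16667$)
$-29480 + \left(- \frac{1}{36} + v\right) 55 = -29480 + \left(- \frac{1}{36} - \frac{1}{6}\right) 55 = -29480 - \frac{385}{36} = - \frac{1061665}{36}$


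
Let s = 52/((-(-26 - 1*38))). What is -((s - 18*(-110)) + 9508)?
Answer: -183821/16 ≈ -11489.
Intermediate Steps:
s = 13/16 (s = 52/((-(-26 - 38))) = 52/((-1*(-64))) = 52/64 = 52*(1/64) = 13/16 ≈ 0.81250)
-((s - 18*(-110)) + 9508) = -((13/16 - 18*(-110)) + 9508) = -((13/16 + 1980) + 9508) = -(31693/16 + 9508) = -1*183821/16 = -183821/16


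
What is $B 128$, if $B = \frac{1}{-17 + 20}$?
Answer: $\frac{128}{3} \approx 42.667$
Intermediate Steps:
$B = \frac{1}{3} \approx 0.33333$
$B 128 = \frac{1}{3} \cdot 128 = \frac{128}{3}$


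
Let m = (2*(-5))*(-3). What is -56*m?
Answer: -1680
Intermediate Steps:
m = 30 (m = -10*(-3) = 30)
-56*m = -56*30 = -1680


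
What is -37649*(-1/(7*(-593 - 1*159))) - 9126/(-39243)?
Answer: -476473481/68858384 ≈ -6.9196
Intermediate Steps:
-37649*(-1/(7*(-593 - 1*159))) - 9126/(-39243) = -37649*(-1/(7*(-593 - 159))) - 9126*(-1/39243) = -37649/((-752*(-7))) + 3042/13081 = -37649/5264 + 3042/13081 = -476473481/68858384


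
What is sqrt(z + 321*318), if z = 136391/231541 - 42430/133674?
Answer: sqrt(24446855965933408803313926)/15475505817 ≈ 319.50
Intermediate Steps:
z = 4203822952/15475505817 (z = 136391*(1/231541) - 42430*1/133674 = 136391/231541 - 21215/66837 = 4203822952/15475505817 ≈ 0.27164)
sqrt(z + 321*318) = sqrt(4203822952/15475505817 + 321*318) = sqrt(4203822952/15475505817 + 102078) = sqrt(1579712886610678/15475505817) = sqrt(24446855965933408803313926)/15475505817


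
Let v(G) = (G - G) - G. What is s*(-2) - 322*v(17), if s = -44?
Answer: 5562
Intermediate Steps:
v(G) = -G (v(G) = 0 - G = -G)
s*(-2) - 322*v(17) = -44*(-2) - (-322)*17 = 88 - 322*(-17) = 88 + 5474 = 5562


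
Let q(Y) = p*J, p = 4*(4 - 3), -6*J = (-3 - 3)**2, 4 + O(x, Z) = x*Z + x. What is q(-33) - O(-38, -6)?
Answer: -210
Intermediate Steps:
O(x, Z) = -4 + x + Z*x (O(x, Z) = -4 + (x*Z + x) = -4 + (Z*x + x) = -4 + (x + Z*x) = -4 + x + Z*x)
J = -6 (J = -(-3 - 3)**2/6 = -1/6*(-6)**2 = -1/6*36 = -6)
p = 4 (p = 4*1 = 4)
q(Y) = -24 (q(Y) = 4*(-6) = -24)
q(-33) - O(-38, -6) = -24 - (-4 - 38 - 6*(-38)) = -24 - (-4 - 38 + 228) = -24 - 1*186 = -24 - 186 = -210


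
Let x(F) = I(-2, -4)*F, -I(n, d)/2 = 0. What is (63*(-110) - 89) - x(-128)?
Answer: -7019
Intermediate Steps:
I(n, d) = 0 (I(n, d) = -2*0 = 0)
x(F) = 0 (x(F) = 0*F = 0)
(63*(-110) - 89) - x(-128) = (63*(-110) - 89) - 1*0 = (-6930 - 89) + 0 = -7019 + 0 = -7019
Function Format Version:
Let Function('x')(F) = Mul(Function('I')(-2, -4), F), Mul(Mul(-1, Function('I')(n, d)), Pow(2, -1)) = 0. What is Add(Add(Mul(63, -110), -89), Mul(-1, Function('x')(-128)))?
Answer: -7019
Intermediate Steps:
Function('I')(n, d) = 0 (Function('I')(n, d) = Mul(-2, 0) = 0)
Function('x')(F) = 0 (Function('x')(F) = Mul(0, F) = 0)
Add(Add(Mul(63, -110), -89), Mul(-1, Function('x')(-128))) = Add(Add(Mul(63, -110), -89), Mul(-1, 0)) = Add(Add(-6930, -89), 0) = Add(-7019, 0) = -7019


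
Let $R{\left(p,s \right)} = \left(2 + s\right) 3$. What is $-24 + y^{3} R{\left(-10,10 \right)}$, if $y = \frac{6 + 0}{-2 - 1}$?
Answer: $-312$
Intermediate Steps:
$y = -2$ ($y = \frac{6}{-3} = 6 \left(- \frac{1}{3}\right) = -2$)
$R{\left(p,s \right)} = 6 + 3 s$
$-24 + y^{3} R{\left(-10,10 \right)} = -24 + \left(-2\right)^{3} \left(6 + 3 \cdot 10\right) = -24 - 8 \left(6 + 30\right) = -24 - 288 = -312$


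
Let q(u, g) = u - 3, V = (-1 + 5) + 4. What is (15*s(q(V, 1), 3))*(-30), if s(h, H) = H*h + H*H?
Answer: -10800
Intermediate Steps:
V = 8 (V = 4 + 4 = 8)
q(u, g) = -3 + u
s(h, H) = H² + H*h (s(h, H) = H*h + H² = H² + H*h)
(15*s(q(V, 1), 3))*(-30) = (15*(3*(3 + (-3 + 8))))*(-30) = (15*(3*(3 + 5)))*(-30) = (15*(3*8))*(-30) = (15*24)*(-30) = 360*(-30) = -10800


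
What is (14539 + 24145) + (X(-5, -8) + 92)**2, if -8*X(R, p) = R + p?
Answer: 3036777/64 ≈ 47450.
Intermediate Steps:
X(R, p) = -R/8 - p/8 (X(R, p) = -(R + p)/8 = -R/8 - p/8)
(14539 + 24145) + (X(-5, -8) + 92)**2 = (14539 + 24145) + ((-1/8*(-5) - 1/8*(-8)) + 92)**2 = 38684 + ((5/8 + 1) + 92)**2 = 38684 + (13/8 + 92)**2 = 38684 + (749/8)**2 = 38684 + 561001/64 = 3036777/64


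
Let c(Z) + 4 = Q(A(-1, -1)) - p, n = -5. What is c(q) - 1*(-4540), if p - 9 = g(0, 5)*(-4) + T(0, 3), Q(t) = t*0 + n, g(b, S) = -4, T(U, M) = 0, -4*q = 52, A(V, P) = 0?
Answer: 4506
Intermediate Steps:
q = -13 (q = -¼*52 = -13)
Q(t) = -5 (Q(t) = t*0 - 5 = 0 - 5 = -5)
p = 25 (p = 9 + (-4*(-4) + 0) = 9 + (16 + 0) = 9 + 16 = 25)
c(Z) = -34 (c(Z) = -4 + (-5 - 1*25) = -4 + (-5 - 25) = -4 - 30 = -34)
c(q) - 1*(-4540) = -34 - 1*(-4540) = -34 + 4540 = 4506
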